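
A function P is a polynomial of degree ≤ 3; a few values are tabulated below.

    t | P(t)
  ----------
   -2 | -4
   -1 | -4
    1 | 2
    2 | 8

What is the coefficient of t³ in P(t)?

Write P(t) = at³ + bt² + ct + d; the 4 given values yield a linear system in the 4 coefficients.
Solving, the leading coefficient vanishes, and P(t) = t² + 3t - 2.
The coefficient of t³ is 0.

0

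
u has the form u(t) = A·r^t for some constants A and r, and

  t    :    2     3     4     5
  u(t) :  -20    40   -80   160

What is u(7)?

640

Consecutive ratio: 40/(-20) = -2, and -80/40 = -2, so r = -2.
Then A·(-2)^2 = -20 gives A = -5, and u(t) = -5·(-2)^t.
u(7) = -5·(-2)^7 = 640.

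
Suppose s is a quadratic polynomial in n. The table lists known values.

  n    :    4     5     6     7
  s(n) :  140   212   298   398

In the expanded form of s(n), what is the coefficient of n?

Write s(n) = an² + bn + c; the 4 given values yield a linear system in the 3 coefficients.
Solving, s(n) = 7n² + 9n - 8.
The coefficient of n is 9.

9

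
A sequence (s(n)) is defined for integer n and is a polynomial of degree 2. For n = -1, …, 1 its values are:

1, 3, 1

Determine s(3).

Write s(n) = an² + bn + c; the 3 given values yield a linear system in the 3 coefficients.
Solving, s(n) = -2n² + 3.
Then s(3) = -15.

-15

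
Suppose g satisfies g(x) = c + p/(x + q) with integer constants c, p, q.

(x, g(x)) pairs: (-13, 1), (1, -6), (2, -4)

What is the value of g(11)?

-1

(g(x) − c)(x + q) = p for each data point; the three points give a linear system in c and q, then p follows.
Solving: c = 0, q = 1, p = -12, so g(x) = -12/(x + 1).
Then g(11) = 0 − 12/12 = -1.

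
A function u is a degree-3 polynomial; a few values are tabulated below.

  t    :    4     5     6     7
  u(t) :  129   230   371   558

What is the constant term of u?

Write u(t) = at³ + bt² + ct + d; the 4 given values yield a linear system in the 4 coefficients.
Solving, u(t) = t³ + 5t² - 5t + 5.
The constant term is u(0) = 5.

5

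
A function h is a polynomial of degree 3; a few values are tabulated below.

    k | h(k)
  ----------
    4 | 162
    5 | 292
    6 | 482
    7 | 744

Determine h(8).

Write h(k) = ak³ + bk² + ck + d; the 4 given values yield a linear system in the 4 coefficients.
Solving, h(k) = 2k³ + 8k + 2.
Then h(8) = 1090.

1090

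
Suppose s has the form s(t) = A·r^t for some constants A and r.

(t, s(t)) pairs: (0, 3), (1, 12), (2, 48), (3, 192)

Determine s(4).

768

Consecutive ratio: 12/3 = 4, and 48/12 = 4, so r = 4.
Then A·4^0 = 3 gives A = 3, and s(t) = 3·4^t.
s(4) = 3·4^4 = 768.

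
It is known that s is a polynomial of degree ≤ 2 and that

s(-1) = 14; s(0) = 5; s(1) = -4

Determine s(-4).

First differences: -9, -9.
Level-1 differences are constant, so s has degree 1.
Fitting a degree-1 polynomial gives s(t) = -9t + 5.
Then s(-4) = 41.

41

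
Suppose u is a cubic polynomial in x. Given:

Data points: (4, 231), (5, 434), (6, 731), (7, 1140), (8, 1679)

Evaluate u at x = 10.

3219

First differences: 203, 297, 409, 539. Second differences: 94, 112, 130. Third differences: 18, 18.
Level-3 differences are constant, so u has degree 3.
Fitting a degree-3 polynomial gives u(x) = 3x³ + 2x² + 2x - 1.
Then u(10) = 3219.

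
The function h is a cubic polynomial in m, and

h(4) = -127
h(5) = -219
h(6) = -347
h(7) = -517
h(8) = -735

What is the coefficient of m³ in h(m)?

First differences: -92, -128, -170, -218. Second differences: -36, -42, -48. Third differences: -6, -6.
Level-3 differences are constant, so h has degree 3.
Fitting a degree-3 polynomial gives h(m) = -m³ - 3m² - 4m + 1.
The coefficient of m³ is -1.

-1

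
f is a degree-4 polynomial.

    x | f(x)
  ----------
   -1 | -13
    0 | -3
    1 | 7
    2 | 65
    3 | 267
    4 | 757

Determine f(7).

6115

First differences: 10, 10, 58, 202, 490. Second differences: 0, 48, 144, 288. Third differences: 48, 96, 144. Fourth differences: 48, 48.
Level-4 differences are constant, so f has degree 4.
Fitting a degree-4 polynomial gives f(x) = 2x^4 + 4x³ - 2x² + 6x - 3.
Then f(7) = 6115.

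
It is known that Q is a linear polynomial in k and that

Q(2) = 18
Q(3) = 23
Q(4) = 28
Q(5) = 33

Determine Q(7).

43

First differences: 5, 5, 5.
Level-1 differences are constant, so Q has degree 1.
Fitting a degree-1 polynomial gives Q(k) = 5k + 8.
Then Q(7) = 43.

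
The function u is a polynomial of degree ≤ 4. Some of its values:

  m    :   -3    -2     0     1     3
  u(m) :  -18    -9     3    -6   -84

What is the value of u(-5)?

-12

Write u(m) = am^4 + bm³ + cm² + dm + e; the 5 given values yield a linear system in the 5 coefficients.
Solving, the leading coefficient vanishes, and u(m) = -m³ - 6m² - 2m + 3.
Then u(-5) = -12.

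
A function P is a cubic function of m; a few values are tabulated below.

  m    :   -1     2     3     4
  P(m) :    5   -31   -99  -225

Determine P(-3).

69

Write P(m) = am³ + bm² + cm + d; the 4 given values yield a linear system in the 4 coefficients.
Solving, P(m) = -3m³ - 2m² - m + 3.
Then P(-3) = 69.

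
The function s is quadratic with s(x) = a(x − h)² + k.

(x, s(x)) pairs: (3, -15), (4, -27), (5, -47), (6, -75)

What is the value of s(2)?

First differences -12, -20, -28; second difference -8 = 2a, so a = -4.
Expanding, the x-coefficient is −2ah = 8h; matching it to the data gives h = 2, and then k = -11.
So s(x) = -4(x − 2)² − 11.
s(2) = -4·0² − 11 = -11.

-11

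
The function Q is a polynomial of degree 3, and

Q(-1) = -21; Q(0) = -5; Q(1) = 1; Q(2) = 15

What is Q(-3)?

-155

Write Q(t) = at³ + bt² + ct + d; the 4 given values yield a linear system in the 4 coefficients.
Solving, Q(t) = 3t³ - 5t² + 8t - 5.
Then Q(-3) = -155.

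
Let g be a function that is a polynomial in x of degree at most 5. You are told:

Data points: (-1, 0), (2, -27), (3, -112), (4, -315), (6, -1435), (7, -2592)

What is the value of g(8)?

-4347

Write g(x) = ax^5 + bx^4 + cx³ + dx² + ex + p; the 6 given values yield a linear system in the 6 coefficients.
Solving, the leading coefficient vanishes, and g(x) = -x^4 - 4x² + 5.
Then g(8) = -4347.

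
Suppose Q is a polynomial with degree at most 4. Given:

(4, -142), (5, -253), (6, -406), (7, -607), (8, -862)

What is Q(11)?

First differences: -111, -153, -201, -255. Second differences: -42, -48, -54. Third differences: -6, -6.
Level-3 differences are constant, so Q has degree 3.
Fitting a degree-3 polynomial gives Q(n) = -n³ - 6n² + 4n + 2.
Then Q(11) = -2011.

-2011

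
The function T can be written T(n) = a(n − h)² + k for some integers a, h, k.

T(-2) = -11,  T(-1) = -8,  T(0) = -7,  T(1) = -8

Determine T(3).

First differences 3, 1, -1; second difference -2 = 2a, so a = -1.
Expanding, the n-coefficient is −2ah = 2h; matching it to the data gives h = 0, and then k = -7.
So T(n) = -1(n + 0)² − 7.
T(3) = -1·3² − 7 = -16.

-16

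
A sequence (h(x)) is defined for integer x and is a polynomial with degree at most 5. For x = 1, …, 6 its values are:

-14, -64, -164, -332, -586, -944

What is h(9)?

-2822

First differences: -50, -100, -168, -254, -358. Second differences: -50, -68, -86, -104. Third differences: -18, -18, -18.
Level-3 differences are constant, so h has degree 3.
Fitting a degree-3 polynomial gives h(x) = -3x³ - 7x² - 8x + 4.
Then h(9) = -2822.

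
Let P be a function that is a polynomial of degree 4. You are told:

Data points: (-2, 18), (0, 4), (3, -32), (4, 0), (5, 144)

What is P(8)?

2268

Write P(x) = ax^4 + bx³ + cx² + dx + e; the 5 given values yield a linear system in the 5 coefficients.
Solving, P(x) = x^4 - 3x³ - 5x² + 3x + 4.
Then P(8) = 2268.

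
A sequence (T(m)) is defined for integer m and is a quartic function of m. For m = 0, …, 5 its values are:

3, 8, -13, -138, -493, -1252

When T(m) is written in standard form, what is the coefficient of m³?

First differences: 5, -21, -125, -355, -759. Second differences: -26, -104, -230, -404. Third differences: -78, -126, -174. Fourth differences: -48, -48.
Level-4 differences are constant, so T has degree 4.
Fitting a degree-4 polynomial gives T(m) = -2m^4 - m³ + 4m² + 4m + 3.
The coefficient of m³ is -1.

-1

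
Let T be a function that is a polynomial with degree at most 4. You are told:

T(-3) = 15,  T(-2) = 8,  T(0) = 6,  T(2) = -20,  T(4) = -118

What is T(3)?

-57

Write T(n) = an^4 + bn³ + cn² + dn + e; the 5 given values yield a linear system in the 5 coefficients.
Solving, the leading coefficient vanishes, and T(n) = -n³ - 3n² - 3n + 6.
Then T(3) = -57.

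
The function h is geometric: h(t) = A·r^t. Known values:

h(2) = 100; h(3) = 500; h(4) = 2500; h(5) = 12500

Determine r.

Consecutive ratio: 500/100 = 5, and 2500/500 = 5, so r = 5.
Then A·5^2 = 100 gives A = 4, and h(t) = 4·5^t.

5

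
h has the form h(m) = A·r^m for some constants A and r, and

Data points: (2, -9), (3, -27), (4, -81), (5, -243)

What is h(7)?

-2187

Consecutive ratio: -27/(-9) = 3, and -81/(-27) = 3, so r = 3.
Then A·3^2 = -9 gives A = -1, and h(m) = -1·3^m.
h(7) = -1·3^7 = -2187.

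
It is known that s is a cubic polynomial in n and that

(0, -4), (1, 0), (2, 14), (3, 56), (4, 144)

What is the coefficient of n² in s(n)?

Write s(n) = an³ + bn² + cn + d; the 5 given values yield a linear system in the 4 coefficients.
Solving, s(n) = 3n³ - 4n² + 5n - 4.
The coefficient of n² is -4.

-4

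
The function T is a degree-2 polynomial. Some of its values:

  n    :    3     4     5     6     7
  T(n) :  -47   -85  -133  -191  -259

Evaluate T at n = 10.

Write T(n) = an² + bn + c; the 5 given values yield a linear system in the 3 coefficients.
Solving, T(n) = -5n² - 3n + 7.
Then T(10) = -523.

-523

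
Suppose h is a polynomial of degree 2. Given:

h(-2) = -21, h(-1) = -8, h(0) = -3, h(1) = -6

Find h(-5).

Write h(t) = at² + bt + c; the 4 given values yield a linear system in the 3 coefficients.
Solving, h(t) = -4t² + t - 3.
Then h(-5) = -108.

-108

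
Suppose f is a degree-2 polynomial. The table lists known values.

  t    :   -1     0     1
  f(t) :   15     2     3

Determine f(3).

Write f(t) = at² + bt + c; the 3 given values yield a linear system in the 3 coefficients.
Solving, f(t) = 7t² - 6t + 2.
Then f(3) = 47.

47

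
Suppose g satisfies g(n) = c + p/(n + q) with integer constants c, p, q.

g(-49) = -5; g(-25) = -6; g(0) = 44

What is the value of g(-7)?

-12

(g(n) − c)(n + q) = p for each data point; the three points give a linear system in c and q, then p follows.
Solving: c = -4, q = 1, p = 48, so g(n) = -4 + 48/(n + 1).
Then g(-7) = -4 + 48/(-6) = -12.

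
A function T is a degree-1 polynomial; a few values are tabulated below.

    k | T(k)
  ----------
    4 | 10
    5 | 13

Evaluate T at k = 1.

Write T(k) = ak + b; the 2 given values yield a linear system in the 2 coefficients.
Solving, T(k) = 3k - 2.
Then T(1) = 1.

1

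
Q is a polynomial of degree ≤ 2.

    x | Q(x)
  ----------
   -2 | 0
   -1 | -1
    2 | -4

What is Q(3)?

-5

Write Q(x) = ax² + bx + c; the 3 given values yield a linear system in the 3 coefficients.
Solving, the leading coefficient vanishes, and Q(x) = -x - 2.
Then Q(3) = -5.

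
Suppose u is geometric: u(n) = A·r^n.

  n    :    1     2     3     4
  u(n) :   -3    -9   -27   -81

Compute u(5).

-243

Consecutive ratio: -9/(-3) = 3, and -27/(-9) = 3, so r = 3.
Then A·3^1 = -3 gives A = -1, and u(n) = -1·3^n.
u(5) = -1·3^5 = -243.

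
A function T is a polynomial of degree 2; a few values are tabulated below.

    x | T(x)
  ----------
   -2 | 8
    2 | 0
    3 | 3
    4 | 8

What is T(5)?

15

Write T(x) = ax² + bx + c; the 4 given values yield a linear system in the 3 coefficients.
Solving, T(x) = x² - 2x.
Then T(5) = 15.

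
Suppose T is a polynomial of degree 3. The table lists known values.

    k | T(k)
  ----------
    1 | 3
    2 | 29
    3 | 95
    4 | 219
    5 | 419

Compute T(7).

1119

Write T(k) = ak³ + bk² + ck + d; the 5 given values yield a linear system in the 4 coefficients.
Solving, T(k) = 3k³ + 2k² - k - 1.
Then T(7) = 1119.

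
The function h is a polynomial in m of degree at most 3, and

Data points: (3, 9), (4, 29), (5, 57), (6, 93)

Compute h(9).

249

First differences: 20, 28, 36. Second differences: 8, 8.
Level-2 differences are constant, so h has degree 2.
Fitting a degree-2 polynomial gives h(m) = 4m² - 8m - 3.
Then h(9) = 249.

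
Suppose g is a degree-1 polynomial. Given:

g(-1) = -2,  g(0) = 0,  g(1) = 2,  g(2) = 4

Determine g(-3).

-6

Write g(x) = ax + b; the 4 given values yield a linear system in the 2 coefficients.
Solving, g(x) = 2x.
Then g(-3) = -6.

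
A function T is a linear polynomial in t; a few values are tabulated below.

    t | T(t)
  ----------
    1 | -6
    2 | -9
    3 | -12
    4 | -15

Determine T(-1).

Write T(t) = at + b; the 4 given values yield a linear system in the 2 coefficients.
Solving, T(t) = -3t - 3.
Then T(-1) = 0.

0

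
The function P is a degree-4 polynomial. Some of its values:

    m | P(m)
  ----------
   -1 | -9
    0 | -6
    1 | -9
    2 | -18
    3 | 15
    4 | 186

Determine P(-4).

666

First differences: 3, -3, -9, 33, 171. Second differences: -6, -6, 42, 138. Third differences: 0, 48, 96. Fourth differences: 48, 48.
Level-4 differences are constant, so P has degree 4.
Fitting a degree-4 polynomial gives P(m) = 2m^4 - 4m³ - 5m² + 4m - 6.
Then P(-4) = 666.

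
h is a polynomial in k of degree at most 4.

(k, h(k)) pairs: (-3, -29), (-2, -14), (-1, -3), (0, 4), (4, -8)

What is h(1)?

7

Write h(k) = ak^4 + bk³ + ck² + dk + e; the 5 given values yield a linear system in the 5 coefficients.
Solving, the top 2 coefficients vanish, and h(k) = -2k² + 5k + 4.
Then h(1) = 7.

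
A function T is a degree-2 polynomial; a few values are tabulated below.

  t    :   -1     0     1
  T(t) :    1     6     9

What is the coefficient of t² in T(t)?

-1

Write T(t) = at² + bt + c; the 3 given values yield a linear system in the 3 coefficients.
Solving, T(t) = -t² + 4t + 6.
The coefficient of t² is -1.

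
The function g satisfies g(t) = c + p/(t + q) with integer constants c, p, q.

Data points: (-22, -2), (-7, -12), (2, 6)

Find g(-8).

-9

(g(t) − c)(t + q) = p for each data point; the three points give a linear system in c and q, then p follows.
Solving: c = 0, q = 4, p = 36, so g(t) = 36/(t + 4).
Then g(-8) = 0 + 36/(-4) = -9.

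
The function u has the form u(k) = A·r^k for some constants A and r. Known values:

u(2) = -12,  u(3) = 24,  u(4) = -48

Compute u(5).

Consecutive ratio: 24/(-12) = -2, and -48/24 = -2, so r = -2.
Then A·(-2)^2 = -12 gives A = -3, and u(k) = -3·(-2)^k.
u(5) = -3·(-2)^5 = 96.

96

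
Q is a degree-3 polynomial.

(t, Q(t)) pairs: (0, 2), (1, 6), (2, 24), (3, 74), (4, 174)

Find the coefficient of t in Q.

3

First differences: 4, 18, 50, 100. Second differences: 14, 32, 50. Third differences: 18, 18.
Level-3 differences are constant, so Q has degree 3.
Fitting a degree-3 polynomial gives Q(t) = 3t³ - 2t² + 3t + 2.
The coefficient of t is 3.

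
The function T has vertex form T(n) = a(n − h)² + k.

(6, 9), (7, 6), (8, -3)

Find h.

6

First differences -3, -9; second difference -6 = 2a, so a = -3.
Expanding, the n-coefficient is −2ah = 6h; matching it to the data gives h = 6, and then k = 9.
So T(n) = -3(n − 6)² + 9.
Hence h = 6.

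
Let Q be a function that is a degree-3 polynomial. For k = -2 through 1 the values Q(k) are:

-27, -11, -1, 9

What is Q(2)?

25

Write Q(k) = ak³ + bk² + ck + d; the 4 given values yield a linear system in the 4 coefficients.
Solving, Q(k) = k³ + 9k - 1.
Then Q(2) = 25.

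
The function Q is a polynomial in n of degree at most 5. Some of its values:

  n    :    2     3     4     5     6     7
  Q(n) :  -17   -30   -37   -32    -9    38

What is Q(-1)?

First differences: -13, -7, 5, 23, 47. Second differences: 6, 12, 18, 24. Third differences: 6, 6, 6.
Level-3 differences are constant, so Q has degree 3.
Fitting a degree-3 polynomial gives Q(n) = n³ - 6n² - 2n + 3.
Then Q(-1) = -2.

-2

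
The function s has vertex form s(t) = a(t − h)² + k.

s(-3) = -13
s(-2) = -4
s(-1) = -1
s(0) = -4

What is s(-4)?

First differences 9, 3, -3; second difference -6 = 2a, so a = -3.
Expanding, the t-coefficient is −2ah = 6h; matching it to the data gives h = -1, and then k = -1.
So s(t) = -3(t + 1)² − 1.
s(-4) = -3·(-3)² − 1 = -28.

-28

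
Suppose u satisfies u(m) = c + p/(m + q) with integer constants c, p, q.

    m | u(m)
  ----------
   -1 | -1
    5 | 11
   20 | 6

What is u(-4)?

(u(m) − c)(m + q) = p for each data point; the three points give a linear system in c and q, then p follows.
Solving: c = 5, q = -2, p = 18, so u(m) = 5 + 18/(m − 2).
Then u(-4) = 5 + 18/(-6) = 2.

2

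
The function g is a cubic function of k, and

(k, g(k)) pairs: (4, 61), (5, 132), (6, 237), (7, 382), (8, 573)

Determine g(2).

First differences: 71, 105, 145, 191. Second differences: 34, 40, 46. Third differences: 6, 6.
Level-3 differences are constant, so g has degree 3.
Fitting a degree-3 polynomial gives g(k) = k³ + 2k² - 8k - 3.
Then g(2) = -3.

-3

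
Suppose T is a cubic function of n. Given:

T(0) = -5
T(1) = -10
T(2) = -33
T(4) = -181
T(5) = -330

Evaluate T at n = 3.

-86

Write T(n) = an³ + bn² + cn + d; the 5 given values yield a linear system in the 4 coefficients.
Solving, T(n) = -2n³ - 3n² - 5.
Then T(3) = -86.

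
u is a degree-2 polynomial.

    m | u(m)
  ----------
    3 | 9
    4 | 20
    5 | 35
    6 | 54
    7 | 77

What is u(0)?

0

First differences: 11, 15, 19, 23. Second differences: 4, 4, 4.
Level-2 differences are constant, so u has degree 2.
Fitting a degree-2 polynomial gives u(m) = 2m² - 3m.
The constant term is u(0) = 0.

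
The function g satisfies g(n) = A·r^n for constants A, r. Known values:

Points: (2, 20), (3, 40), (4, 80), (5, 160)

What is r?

2

Consecutive ratio: 40/20 = 2, and 80/40 = 2, so r = 2.
Then A·2^2 = 20 gives A = 5, and g(n) = 5·2^n.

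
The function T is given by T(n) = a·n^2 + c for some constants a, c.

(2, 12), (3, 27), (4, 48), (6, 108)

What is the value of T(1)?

From T(2) = 12 and T(3) = 27: 4a + c = 12 and 9a + c = 27.
Subtracting: 5a = 15, so a = 3; then c = 12 − 3·4 = 0.
So T(n) = 3n² + 0, and T(1) = 3.

3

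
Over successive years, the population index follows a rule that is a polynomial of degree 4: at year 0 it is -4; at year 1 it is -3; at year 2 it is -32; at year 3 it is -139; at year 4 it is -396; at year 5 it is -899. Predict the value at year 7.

Write the value at k as Q(k).
Write Q(k) = ak^4 + bk³ + ck² + dk + e; the 6 given values yield a linear system in the 5 coefficients.
Solving, Q(k) = -k^4 - 2k³ - 2k² + 6k - 4.
Then Q(7) = -3147.

-3147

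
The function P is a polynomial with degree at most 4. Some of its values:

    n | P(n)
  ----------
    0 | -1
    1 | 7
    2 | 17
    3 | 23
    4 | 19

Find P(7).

Write P(n) = an^4 + bn³ + cn² + dn + e; the 5 given values yield a linear system in the 5 coefficients.
Solving, the leading coefficient vanishes, and P(n) = -n³ + 4n² + 5n - 1.
Then P(7) = -113.

-113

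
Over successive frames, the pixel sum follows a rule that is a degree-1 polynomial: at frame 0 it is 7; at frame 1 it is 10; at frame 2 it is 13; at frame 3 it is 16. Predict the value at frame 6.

Write the value at k as u(k).
First differences: 3, 3, 3.
Level-1 differences are constant, so u has degree 1.
Fitting a degree-1 polynomial gives u(k) = 3k + 7.
Then u(6) = 25.

25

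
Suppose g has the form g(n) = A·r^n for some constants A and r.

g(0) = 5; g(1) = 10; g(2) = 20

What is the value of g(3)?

Consecutive ratio: 10/5 = 2, and 20/10 = 2, so r = 2.
Then A·2^0 = 5 gives A = 5, and g(n) = 5·2^n.
g(3) = 5·2^3 = 40.

40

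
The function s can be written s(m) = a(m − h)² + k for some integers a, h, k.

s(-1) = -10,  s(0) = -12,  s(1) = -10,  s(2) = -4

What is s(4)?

First differences -2, 2, 6; second difference 4 = 2a, so a = 2.
Expanding, the m-coefficient is −2ah = -4h; matching it to the data gives h = 0, and then k = -12.
So s(m) = 2(m + 0)² − 12.
s(4) = 2·4² − 12 = 20.

20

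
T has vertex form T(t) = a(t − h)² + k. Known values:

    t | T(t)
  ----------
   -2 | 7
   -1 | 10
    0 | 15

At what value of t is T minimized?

First differences 3, 5; second difference 2 = 2a, so a = 1.
Expanding, the t-coefficient is −2ah = -2h; matching it to the data gives h = -3, and then k = 6.
So T(t) = 1(t + 3)² + 6.
Hence h = -3.

-3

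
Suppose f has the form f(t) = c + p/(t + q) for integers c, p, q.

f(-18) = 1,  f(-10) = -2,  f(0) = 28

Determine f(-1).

52

(f(t) − c)(t + q) = p for each data point; the three points give a linear system in c and q, then p follows.
Solving: c = 4, q = 2, p = 48, so f(t) = 4 + 48/(t + 2).
Then f(-1) = 4 + 48/1 = 52.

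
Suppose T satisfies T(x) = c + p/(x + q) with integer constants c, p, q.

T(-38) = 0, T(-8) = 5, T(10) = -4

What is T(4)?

-7

(T(x) − c)(x + q) = p for each data point; the three points give a linear system in c and q, then p follows.
Solving: c = -1, q = 2, p = -36, so T(x) = -1 − 36/(x + 2).
Then T(4) = -1 − 36/6 = -7.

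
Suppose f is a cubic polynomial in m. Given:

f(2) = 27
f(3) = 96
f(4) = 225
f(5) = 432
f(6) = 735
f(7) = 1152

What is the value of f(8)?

First differences: 69, 129, 207, 303, 417. Second differences: 60, 78, 96, 114. Third differences: 18, 18, 18.
Level-3 differences are constant, so f has degree 3.
Extending the table by one column gives the next first difference 549, so f(8) = 1152 + 549 = 1701.

1701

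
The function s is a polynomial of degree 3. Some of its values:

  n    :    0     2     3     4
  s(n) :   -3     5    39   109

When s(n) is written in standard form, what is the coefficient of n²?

Write s(n) = an³ + bn² + cn + d; the 4 given values yield a linear system in the 4 coefficients.
Solving, s(n) = 2n³ - 4n - 3.
The coefficient of n² is 0.

0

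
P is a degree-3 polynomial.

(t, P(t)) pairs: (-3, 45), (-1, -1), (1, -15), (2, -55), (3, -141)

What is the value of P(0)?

Write P(t) = at³ + bt² + ct + d; the 5 given values yield a linear system in the 4 coefficients.
Solving, P(t) = -3t³ - 5t² - 4t - 3.
Then P(0) = -3.

-3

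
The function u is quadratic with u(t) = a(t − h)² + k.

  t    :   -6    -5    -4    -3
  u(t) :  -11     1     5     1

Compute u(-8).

-59

First differences 12, 4, -4; second difference -8 = 2a, so a = -4.
Expanding, the t-coefficient is −2ah = 8h; matching it to the data gives h = -4, and then k = 5.
So u(t) = -4(t + 4)² + 5.
u(-8) = -4·(-4)² + 5 = -59.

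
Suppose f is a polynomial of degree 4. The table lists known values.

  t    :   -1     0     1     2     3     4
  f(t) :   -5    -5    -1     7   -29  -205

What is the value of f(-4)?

-701

First differences: 0, 4, 8, -36, -176. Second differences: 4, 4, -44, -140. Third differences: 0, -48, -96. Fourth differences: -48, -48.
Level-4 differences are constant, so f has degree 4.
Fitting a degree-4 polynomial gives f(t) = -2t^4 + 4t³ + 4t² - 2t - 5.
Then f(-4) = -701.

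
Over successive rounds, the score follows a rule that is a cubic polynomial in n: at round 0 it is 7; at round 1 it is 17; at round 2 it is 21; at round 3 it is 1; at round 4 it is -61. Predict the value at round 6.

Write the value at n as Q(n).
First differences: 10, 4, -20, -62. Second differences: -6, -24, -42. Third differences: -18, -18.
Level-3 differences are constant, so Q has degree 3.
Fitting a degree-3 polynomial gives Q(n) = -3n³ + 6n² + 7n + 7.
Then Q(6) = -383.

-383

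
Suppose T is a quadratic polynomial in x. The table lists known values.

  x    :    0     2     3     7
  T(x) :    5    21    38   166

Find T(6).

Write T(x) = ax² + bx + c; the 4 given values yield a linear system in the 3 coefficients.
Solving, T(x) = 3x² + 2x + 5.
Then T(6) = 125.

125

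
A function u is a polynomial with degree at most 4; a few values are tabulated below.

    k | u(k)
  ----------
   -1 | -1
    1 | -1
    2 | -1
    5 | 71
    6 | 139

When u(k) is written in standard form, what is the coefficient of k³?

1

Write u(k) = ak^4 + bk³ + ck² + dk + e; the 5 given values yield a linear system in the 5 coefficients.
Solving, the leading coefficient vanishes, and u(k) = k³ - 2k² - k + 1.
The coefficient of k³ is 1.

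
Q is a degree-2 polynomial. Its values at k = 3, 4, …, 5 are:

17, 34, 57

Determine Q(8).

Write Q(k) = ak² + bk + c; the 3 given values yield a linear system in the 3 coefficients.
Solving, Q(k) = 3k² - 4k + 2.
Then Q(8) = 162.

162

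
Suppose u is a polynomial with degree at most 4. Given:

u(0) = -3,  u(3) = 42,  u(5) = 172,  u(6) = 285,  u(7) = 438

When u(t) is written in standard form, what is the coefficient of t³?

Write u(t) = at^4 + bt³ + ct² + dt + e; the 5 given values yield a linear system in the 5 coefficients.
Solving, the leading coefficient vanishes, and u(t) = t³ + 2t² - 3.
The coefficient of t³ is 1.

1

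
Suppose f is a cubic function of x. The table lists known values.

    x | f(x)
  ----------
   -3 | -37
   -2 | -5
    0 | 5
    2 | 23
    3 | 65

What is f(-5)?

-215

Write f(x) = ax³ + bx² + cx + d; the 5 given values yield a linear system in the 4 coefficients.
Solving, f(x) = 2x³ + x² - x + 5.
Then f(-5) = -215.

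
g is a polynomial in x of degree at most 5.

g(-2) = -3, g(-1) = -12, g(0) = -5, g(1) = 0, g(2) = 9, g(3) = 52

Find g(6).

First differences: -9, 7, 5, 9, 43. Second differences: 16, -2, 4, 34. Third differences: -18, 6, 30. Fourth differences: 24, 24.
Level-4 differences are constant, so g has degree 4.
Fitting a degree-4 polynomial gives g(x) = x^4 - x³ - 2x² + 7x - 5.
Then g(6) = 1045.

1045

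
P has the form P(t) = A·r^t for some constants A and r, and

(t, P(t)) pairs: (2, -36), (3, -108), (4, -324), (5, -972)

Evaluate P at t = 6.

Consecutive ratio: -108/(-36) = 3, and -324/(-108) = 3, so r = 3.
Then A·3^2 = -36 gives A = -4, and P(t) = -4·3^t.
P(6) = -4·3^6 = -2916.

-2916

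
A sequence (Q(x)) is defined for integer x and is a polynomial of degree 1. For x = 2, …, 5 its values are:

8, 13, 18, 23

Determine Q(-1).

First differences: 5, 5, 5.
Level-1 differences are constant, so Q has degree 1.
Fitting a degree-1 polynomial gives Q(x) = 5x - 2.
Then Q(-1) = -7.

-7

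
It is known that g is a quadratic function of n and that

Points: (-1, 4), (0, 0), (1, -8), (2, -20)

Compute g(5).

-80

Write g(n) = an² + bn + c; the 4 given values yield a linear system in the 3 coefficients.
Solving, g(n) = -2n² - 6n.
Then g(5) = -80.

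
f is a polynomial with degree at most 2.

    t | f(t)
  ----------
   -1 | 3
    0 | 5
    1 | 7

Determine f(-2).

1

Write f(t) = at² + bt + c; the 3 given values yield a linear system in the 3 coefficients.
Solving, the leading coefficient vanishes, and f(t) = 2t + 5.
Then f(-2) = 1.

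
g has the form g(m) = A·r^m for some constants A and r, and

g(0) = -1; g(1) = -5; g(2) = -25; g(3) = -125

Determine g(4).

Consecutive ratio: -5/(-1) = 5, and -25/(-5) = 5, so r = 5.
Then A·5^0 = -1 gives A = -1, and g(m) = -1·5^m.
g(4) = -1·5^4 = -625.

-625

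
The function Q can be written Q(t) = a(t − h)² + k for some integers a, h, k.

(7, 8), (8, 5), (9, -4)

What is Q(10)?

First differences -3, -9; second difference -6 = 2a, so a = -3.
Expanding, the t-coefficient is −2ah = 6h; matching it to the data gives h = 7, and then k = 8.
So Q(t) = -3(t − 7)² + 8.
Q(10) = -3·3² + 8 = -19.

-19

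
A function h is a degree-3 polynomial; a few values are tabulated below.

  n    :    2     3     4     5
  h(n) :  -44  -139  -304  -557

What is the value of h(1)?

-1

Write h(n) = an³ + bn² + cn + d; the 4 given values yield a linear system in the 4 coefficients.
Solving, h(n) = -3n³ - 8n² + 2n + 8.
Then h(1) = -1.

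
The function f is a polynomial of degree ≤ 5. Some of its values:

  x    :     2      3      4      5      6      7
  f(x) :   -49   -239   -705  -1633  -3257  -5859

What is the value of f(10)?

-23073

First differences: -190, -466, -928, -1624, -2602. Second differences: -276, -462, -696, -978. Third differences: -186, -234, -282. Fourth differences: -48, -48.
Level-4 differences are constant, so f has degree 4.
Fitting a degree-4 polynomial gives f(x) = -2x^4 - 3x³ - x² + 2x + 7.
Then f(10) = -23073.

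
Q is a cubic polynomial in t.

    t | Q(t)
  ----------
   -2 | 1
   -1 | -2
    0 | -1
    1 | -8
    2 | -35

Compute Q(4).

-197

First differences: -3, 1, -7, -27. Second differences: 4, -8, -20. Third differences: -12, -12.
Level-3 differences are constant, so Q has degree 3.
Fitting a degree-3 polynomial gives Q(t) = -2t³ - 4t² - t - 1.
Then Q(4) = -197.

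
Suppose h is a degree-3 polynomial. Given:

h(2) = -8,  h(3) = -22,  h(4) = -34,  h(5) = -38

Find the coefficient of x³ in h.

Write h(x) = ax³ + bx² + cx + d; the 4 given values yield a linear system in the 4 coefficients.
Solving, h(x) = x³ - 8x² + 7x + 2.
The coefficient of x³ is 1.

1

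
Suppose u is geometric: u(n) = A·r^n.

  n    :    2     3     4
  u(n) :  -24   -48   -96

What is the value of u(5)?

-192

Consecutive ratio: -48/(-24) = 2, and -96/(-48) = 2, so r = 2.
Then A·2^2 = -24 gives A = -6, and u(n) = -6·2^n.
u(5) = -6·2^5 = -192.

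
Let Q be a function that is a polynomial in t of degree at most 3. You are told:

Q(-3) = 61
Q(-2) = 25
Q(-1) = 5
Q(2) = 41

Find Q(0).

1

Write Q(t) = at³ + bt² + ct + d; the 4 given values yield a linear system in the 4 coefficients.
Solving, the leading coefficient vanishes, and Q(t) = 8t² + 4t + 1.
Then Q(0) = 1.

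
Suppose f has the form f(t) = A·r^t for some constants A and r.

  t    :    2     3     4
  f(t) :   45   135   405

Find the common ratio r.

Consecutive ratio: 135/45 = 3, and 405/135 = 3, so r = 3.
Then A·3^2 = 45 gives A = 5, and f(t) = 5·3^t.

3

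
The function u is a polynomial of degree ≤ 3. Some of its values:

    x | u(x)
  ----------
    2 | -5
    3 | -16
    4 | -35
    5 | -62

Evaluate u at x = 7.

Write u(x) = ax³ + bx² + cx + d; the 4 given values yield a linear system in the 4 coefficients.
Solving, the leading coefficient vanishes, and u(x) = -4x² + 9x - 7.
Then u(7) = -140.

-140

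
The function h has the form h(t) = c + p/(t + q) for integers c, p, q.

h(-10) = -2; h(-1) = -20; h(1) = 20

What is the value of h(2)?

(h(t) − c)(t + q) = p for each data point; the three points give a linear system in c and q, then p follows.
Solving: c = 0, q = 0, p = 20, so h(t) = 20/(t + 0).
Then h(2) = 0 + 20/2 = 10.

10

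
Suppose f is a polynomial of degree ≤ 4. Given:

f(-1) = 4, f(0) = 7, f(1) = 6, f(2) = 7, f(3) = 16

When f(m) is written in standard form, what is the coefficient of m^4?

0

First differences: 3, -1, 1, 9. Second differences: -4, 2, 8. Third differences: 6, 6.
Level-3 differences are constant, so f has degree 3.
Fitting a degree-3 polynomial gives f(m) = m³ - 2m² + 7.
The coefficient of m^4 is 0.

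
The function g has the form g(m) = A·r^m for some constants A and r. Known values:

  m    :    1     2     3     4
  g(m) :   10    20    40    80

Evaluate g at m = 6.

320

Consecutive ratio: 20/10 = 2, and 40/20 = 2, so r = 2.
Then A·2^1 = 10 gives A = 5, and g(m) = 5·2^m.
g(6) = 5·2^6 = 320.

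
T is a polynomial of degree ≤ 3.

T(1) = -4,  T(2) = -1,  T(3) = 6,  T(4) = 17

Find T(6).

51

Write T(k) = ak³ + bk² + ck + d; the 4 given values yield a linear system in the 4 coefficients.
Solving, the leading coefficient vanishes, and T(k) = 2k² - 3k - 3.
Then T(6) = 51.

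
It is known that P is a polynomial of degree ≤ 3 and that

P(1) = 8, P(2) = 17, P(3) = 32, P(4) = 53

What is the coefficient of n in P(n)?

0

First differences: 9, 15, 21. Second differences: 6, 6.
Level-2 differences are constant, so P has degree 2.
Fitting a degree-2 polynomial gives P(n) = 3n² + 5.
The coefficient of n is 0.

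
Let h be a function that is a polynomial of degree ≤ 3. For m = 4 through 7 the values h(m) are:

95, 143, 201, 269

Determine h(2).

29

Write h(m) = am³ + bm² + cm + d; the 4 given values yield a linear system in the 4 coefficients.
Solving, the leading coefficient vanishes, and h(m) = 5m² + 3m + 3.
Then h(2) = 29.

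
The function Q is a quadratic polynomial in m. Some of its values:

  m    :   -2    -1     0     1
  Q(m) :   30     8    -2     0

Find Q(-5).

168

Write Q(m) = am² + bm + c; the 4 given values yield a linear system in the 3 coefficients.
Solving, Q(m) = 6m² - 4m - 2.
Then Q(-5) = 168.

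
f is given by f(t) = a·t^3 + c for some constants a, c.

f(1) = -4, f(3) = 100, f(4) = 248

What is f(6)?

From f(1) = -4 and f(3) = 100: 1a + c = -4 and 27a + c = 100.
Subtracting: 26a = 104, so a = 4; then c = -4 − 4·1 = -8.
So f(t) = 4t³ − 8, and f(6) = 856.

856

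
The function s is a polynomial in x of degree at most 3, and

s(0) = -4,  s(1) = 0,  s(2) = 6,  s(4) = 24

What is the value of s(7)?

66

Write s(x) = ax³ + bx² + cx + d; the 4 given values yield a linear system in the 4 coefficients.
Solving, the leading coefficient vanishes, and s(x) = x² + 3x - 4.
Then s(7) = 66.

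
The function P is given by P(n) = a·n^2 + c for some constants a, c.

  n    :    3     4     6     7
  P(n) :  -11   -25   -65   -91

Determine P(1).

5

From P(3) = -11 and P(4) = -25: 9a + c = -11 and 16a + c = -25.
Subtracting: 7a = -14, so a = -2; then c = -11 − (-2)·9 = 7.
So P(n) = -2n² + 7, and P(1) = 5.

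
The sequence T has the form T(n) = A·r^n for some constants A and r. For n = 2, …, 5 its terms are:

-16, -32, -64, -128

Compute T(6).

-256

Consecutive ratio: -32/(-16) = 2, and -64/(-32) = 2, so r = 2.
Then A·2^2 = -16 gives A = -4, and T(n) = -4·2^n.
T(6) = -4·2^6 = -256.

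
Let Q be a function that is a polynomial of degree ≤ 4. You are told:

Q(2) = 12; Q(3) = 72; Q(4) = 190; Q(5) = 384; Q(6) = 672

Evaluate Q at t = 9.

First differences: 60, 118, 194, 288. Second differences: 58, 76, 94. Third differences: 18, 18.
Level-3 differences are constant, so Q has degree 3.
Fitting a degree-3 polynomial gives Q(t) = 3t³ + 2t² - 7t - 6.
Then Q(9) = 2280.

2280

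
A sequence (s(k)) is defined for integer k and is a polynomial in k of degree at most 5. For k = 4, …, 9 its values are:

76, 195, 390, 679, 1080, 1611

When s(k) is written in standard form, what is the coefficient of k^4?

First differences: 119, 195, 289, 401, 531. Second differences: 76, 94, 112, 130. Third differences: 18, 18, 18.
Level-3 differences are constant, so s has degree 3.
Fitting a degree-3 polynomial gives s(k) = 3k³ - 7k² - k.
The coefficient of k^4 is 0.

0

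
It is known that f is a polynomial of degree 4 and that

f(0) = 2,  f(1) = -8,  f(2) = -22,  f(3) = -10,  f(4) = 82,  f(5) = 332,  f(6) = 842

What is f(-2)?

First differences: -10, -14, 12, 92, 250, 510. Second differences: -4, 26, 80, 158, 260. Third differences: 30, 54, 78, 102. Fourth differences: 24, 24, 24.
Level-4 differences are constant, so f has degree 4.
Fitting a degree-4 polynomial gives f(x) = x^4 - x³ - 6x² - 4x + 2.
Then f(-2) = 10.

10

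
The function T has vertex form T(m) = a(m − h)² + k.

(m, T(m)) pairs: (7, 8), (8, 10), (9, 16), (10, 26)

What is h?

First differences 2, 6, 10; second difference 4 = 2a, so a = 2.
Expanding, the m-coefficient is −2ah = -4h; matching it to the data gives h = 7, and then k = 8.
So T(m) = 2(m − 7)² + 8.
Hence h = 7.

7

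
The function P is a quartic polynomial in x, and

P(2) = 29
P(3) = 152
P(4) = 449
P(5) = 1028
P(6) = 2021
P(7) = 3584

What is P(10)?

Write P(x) = ax^4 + bx³ + cx² + dx + e; the 6 given values yield a linear system in the 5 coefficients.
Solving, P(x) = x^4 + 4x³ - 4x² + 2x - 7.
Then P(10) = 13613.

13613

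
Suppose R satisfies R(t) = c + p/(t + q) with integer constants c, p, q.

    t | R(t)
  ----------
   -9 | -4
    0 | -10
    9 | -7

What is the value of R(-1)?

-12

(R(t) − c)(t + q) = p for each data point; the three points give a linear system in c and q, then p follows.
Solving: c = -6, q = 3, p = -12, so R(t) = -6 − 12/(t + 3).
Then R(-1) = -6 − 12/2 = -12.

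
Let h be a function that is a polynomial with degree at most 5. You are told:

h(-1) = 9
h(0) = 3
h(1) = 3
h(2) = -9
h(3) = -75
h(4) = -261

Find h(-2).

First differences: -6, 0, -12, -66, -186. Second differences: 6, -12, -54, -120. Third differences: -18, -42, -66. Fourth differences: -24, -24.
Level-4 differences are constant, so h has degree 4.
Fitting a degree-4 polynomial gives h(n) = -n^4 - n³ + 4n² - 2n + 3.
Then h(-2) = 15.

15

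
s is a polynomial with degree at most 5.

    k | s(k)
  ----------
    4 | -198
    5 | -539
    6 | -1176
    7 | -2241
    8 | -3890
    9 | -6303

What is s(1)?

First differences: -341, -637, -1065, -1649, -2413. Second differences: -296, -428, -584, -764. Third differences: -132, -156, -180. Fourth differences: -24, -24.
Level-4 differences are constant, so s has degree 4.
Fitting a degree-4 polynomial gives s(k) = -k^4 + 3k² + k + 6.
Then s(1) = 9.

9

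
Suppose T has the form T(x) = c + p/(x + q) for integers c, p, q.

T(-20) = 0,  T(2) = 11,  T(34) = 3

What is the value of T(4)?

(T(x) − c)(x + q) = p for each data point; the three points give a linear system in c and q, then p follows.
Solving: c = 2, q = 2, p = 36, so T(x) = 2 + 36/(x + 2).
Then T(4) = 2 + 36/6 = 8.

8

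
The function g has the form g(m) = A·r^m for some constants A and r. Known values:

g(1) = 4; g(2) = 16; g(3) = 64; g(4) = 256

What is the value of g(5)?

1024

Consecutive ratio: 16/4 = 4, and 64/16 = 4, so r = 4.
Then A·4^1 = 4 gives A = 1, and g(m) = 1·4^m.
g(5) = 1·4^5 = 1024.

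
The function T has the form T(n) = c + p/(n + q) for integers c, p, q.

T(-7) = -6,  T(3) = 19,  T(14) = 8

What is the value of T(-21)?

(T(n) − c)(n + q) = p for each data point; the three points give a linear system in c and q, then p follows.
Solving: c = 4, q = 1, p = 60, so T(n) = 4 + 60/(n + 1).
Then T(-21) = 4 + 60/(-20) = 1.

1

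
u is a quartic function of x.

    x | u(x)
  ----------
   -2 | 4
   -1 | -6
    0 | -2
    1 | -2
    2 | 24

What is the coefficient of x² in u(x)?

Write u(x) = ax^4 + bx³ + cx² + dx + e; the 5 given values yield a linear system in the 5 coefficients.
Solving, u(x) = 2x^4 + x³ - 4x² + x - 2.
The coefficient of x² is -4.

-4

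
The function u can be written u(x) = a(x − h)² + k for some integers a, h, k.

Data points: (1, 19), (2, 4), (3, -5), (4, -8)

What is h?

First differences -15, -9, -3; second difference 6 = 2a, so a = 3.
Expanding, the x-coefficient is −2ah = -6h; matching it to the data gives h = 4, and then k = -8.
So u(x) = 3(x − 4)² − 8.
Hence h = 4.

4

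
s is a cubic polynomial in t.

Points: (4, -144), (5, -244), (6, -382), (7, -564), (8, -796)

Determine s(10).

Write s(t) = at³ + bt² + ct + d; the 5 given values yield a linear system in the 4 coefficients.
Solving, s(t) = -t³ - 4t² - 3t - 4.
Then s(10) = -1434.

-1434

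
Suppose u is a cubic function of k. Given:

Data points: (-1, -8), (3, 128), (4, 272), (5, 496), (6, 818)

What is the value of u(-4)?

-152

Write u(k) = ak³ + bk² + ck + d; the 5 given values yield a linear system in the 4 coefficients.
Solving, u(k) = 3k³ + 4k² + 5k - 4.
Then u(-4) = -152.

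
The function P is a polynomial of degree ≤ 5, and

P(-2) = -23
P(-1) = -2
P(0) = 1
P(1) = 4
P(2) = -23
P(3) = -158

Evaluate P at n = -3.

-128

Write P(n) = an^5 + bn^4 + cn³ + dn² + en + p; the 6 given values yield a linear system in the 6 coefficients.
Solving, the leading coefficient vanishes, and P(n) = -2n^4 - n³ + 2n² + 4n + 1.
Then P(-3) = -128.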